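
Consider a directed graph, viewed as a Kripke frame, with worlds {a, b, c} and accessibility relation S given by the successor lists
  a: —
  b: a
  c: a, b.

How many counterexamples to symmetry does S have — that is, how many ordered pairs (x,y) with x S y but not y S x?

Enumerating: (b,a), (c,a), (c,b).

3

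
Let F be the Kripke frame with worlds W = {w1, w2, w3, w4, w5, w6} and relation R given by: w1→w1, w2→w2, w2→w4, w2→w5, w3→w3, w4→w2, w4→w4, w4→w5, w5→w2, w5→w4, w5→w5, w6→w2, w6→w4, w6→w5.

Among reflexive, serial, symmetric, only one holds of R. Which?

serial

Reflexive: no — w6 is not related to itself.
Serial: yes — every world has a successor (e.g. w1 R w1).
Symmetric: no — w6 R w2 but not w2 R w6.
Only serial holds.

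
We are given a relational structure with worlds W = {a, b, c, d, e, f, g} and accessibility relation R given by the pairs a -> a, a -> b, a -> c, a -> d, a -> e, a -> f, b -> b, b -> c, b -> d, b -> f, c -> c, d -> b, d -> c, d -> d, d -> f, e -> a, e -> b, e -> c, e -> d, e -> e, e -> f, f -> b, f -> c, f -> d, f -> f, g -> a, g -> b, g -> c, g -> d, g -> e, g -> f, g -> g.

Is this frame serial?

Yes

Serial: yes — every world has a successor (e.g. a R a).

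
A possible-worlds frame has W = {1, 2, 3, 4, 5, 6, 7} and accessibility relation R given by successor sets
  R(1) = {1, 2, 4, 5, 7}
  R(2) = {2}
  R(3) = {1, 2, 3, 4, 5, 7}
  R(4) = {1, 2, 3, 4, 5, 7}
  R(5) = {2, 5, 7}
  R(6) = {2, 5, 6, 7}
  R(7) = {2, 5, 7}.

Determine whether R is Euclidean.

Euclidean: no — 1 R 2 and 1 R 4, but not 2 R 4.

No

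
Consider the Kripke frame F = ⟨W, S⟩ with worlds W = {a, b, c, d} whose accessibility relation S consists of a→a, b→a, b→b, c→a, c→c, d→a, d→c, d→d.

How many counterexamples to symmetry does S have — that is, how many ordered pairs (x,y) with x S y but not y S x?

4

Enumerating: (b,a), (c,a), (d,a), (d,c).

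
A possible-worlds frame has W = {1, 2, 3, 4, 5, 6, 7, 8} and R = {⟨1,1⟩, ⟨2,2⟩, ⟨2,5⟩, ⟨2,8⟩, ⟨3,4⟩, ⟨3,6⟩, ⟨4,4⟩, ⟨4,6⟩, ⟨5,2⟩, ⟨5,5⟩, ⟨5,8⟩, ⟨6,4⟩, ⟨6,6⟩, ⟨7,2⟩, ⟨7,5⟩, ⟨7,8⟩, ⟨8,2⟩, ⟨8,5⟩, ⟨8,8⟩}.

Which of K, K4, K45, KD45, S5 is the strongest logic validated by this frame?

KD45

Transitive (axiom 4): yes — every two-step R-path is closed by a direct edge.
Euclidean (axiom 5): yes — any two successors of a common world are R-related.
Serial (axiom D): yes — every world has a successor (e.g. 1 R 1).
Reflexive (axiom T): no — 3 is not related to itself.
So F validates K, K4, K45, KD45; S5 would additionally require R to be reflexive. The strongest is KD45.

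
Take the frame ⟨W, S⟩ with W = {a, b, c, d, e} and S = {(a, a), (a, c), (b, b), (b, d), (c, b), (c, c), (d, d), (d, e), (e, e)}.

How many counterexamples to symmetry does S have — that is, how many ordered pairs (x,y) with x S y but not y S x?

4

Enumerating: (a,c), (b,d), (c,b), (d,e).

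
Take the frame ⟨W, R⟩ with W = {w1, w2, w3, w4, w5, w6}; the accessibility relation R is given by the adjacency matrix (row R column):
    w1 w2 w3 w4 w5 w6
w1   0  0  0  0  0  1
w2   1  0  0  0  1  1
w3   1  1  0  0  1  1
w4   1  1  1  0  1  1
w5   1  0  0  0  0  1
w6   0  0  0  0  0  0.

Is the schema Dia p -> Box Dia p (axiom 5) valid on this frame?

The schema 5 characterises exactly the Euclidean frames.
Euclidean: no — w2 R w1 and w2 R w5, but not w1 R w5.

No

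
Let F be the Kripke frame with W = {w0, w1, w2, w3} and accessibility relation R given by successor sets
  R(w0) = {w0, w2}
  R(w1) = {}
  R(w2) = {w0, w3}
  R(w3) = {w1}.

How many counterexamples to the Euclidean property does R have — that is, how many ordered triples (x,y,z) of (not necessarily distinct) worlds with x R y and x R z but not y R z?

5

Enumerating: (w0,w2,w2), (w2,w0,w3), (w2,w3,w0), (w2,w3,w3), (w3,w1,w1).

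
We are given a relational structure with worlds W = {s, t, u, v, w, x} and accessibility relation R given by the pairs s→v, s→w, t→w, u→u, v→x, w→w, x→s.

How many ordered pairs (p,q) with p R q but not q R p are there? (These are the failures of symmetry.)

Enumerating: (s,v), (s,w), (t,w), (v,x), (x,s).

5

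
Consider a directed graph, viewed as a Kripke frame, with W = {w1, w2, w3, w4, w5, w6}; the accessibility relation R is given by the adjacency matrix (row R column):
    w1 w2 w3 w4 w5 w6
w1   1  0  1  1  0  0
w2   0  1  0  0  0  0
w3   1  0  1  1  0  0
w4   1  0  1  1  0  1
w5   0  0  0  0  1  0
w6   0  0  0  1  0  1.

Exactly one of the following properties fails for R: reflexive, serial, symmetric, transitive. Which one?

transitive

Reflexive: yes — every world is R-related to itself.
Serial: yes — every world has a successor (e.g. w1 R w1).
Symmetric: yes — every pair in R has its reverse in R.
Transitive: no — w1 R w4 and w4 R w6, but not w1 R w6.
Only transitive fails.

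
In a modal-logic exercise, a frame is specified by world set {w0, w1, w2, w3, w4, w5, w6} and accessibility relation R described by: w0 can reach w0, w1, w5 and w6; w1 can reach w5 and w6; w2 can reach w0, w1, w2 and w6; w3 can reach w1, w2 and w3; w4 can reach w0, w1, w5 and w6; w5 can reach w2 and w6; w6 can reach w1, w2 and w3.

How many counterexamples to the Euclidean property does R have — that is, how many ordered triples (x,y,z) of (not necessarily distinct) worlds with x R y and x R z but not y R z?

34

Enumerating: (w0,w1,w0), (w0,w1,w1), (w0,w5,w0), (w0,w5,w1), (w0,w5,w5), (w0,w6,w0), (w0,w6,w5), (w0,w6,w6), (w1,w5,w5), (w1,w6,w5), (w1,w6,w6), (w2,w0,w2), … and 22 more.
Total: 34.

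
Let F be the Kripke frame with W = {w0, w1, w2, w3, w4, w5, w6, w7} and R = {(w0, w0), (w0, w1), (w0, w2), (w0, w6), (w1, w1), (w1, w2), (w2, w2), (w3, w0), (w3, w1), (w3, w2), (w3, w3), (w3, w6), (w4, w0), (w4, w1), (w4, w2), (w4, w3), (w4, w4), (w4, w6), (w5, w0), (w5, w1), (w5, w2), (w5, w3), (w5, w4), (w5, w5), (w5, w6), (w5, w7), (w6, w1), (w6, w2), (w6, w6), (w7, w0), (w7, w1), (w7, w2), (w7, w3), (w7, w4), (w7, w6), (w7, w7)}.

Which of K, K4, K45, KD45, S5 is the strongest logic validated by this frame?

Transitive (axiom 4): yes — every two-step R-path is closed by a direct edge.
Euclidean (axiom 5): no — w0 R w1 and w0 R w6, but not w1 R w6.
Serial (axiom D): yes — every world has a successor (e.g. w0 R w0).
Reflexive (axiom T): yes — every world is R-related to itself.
So F validates K, K4; K45 would additionally require R to be Euclidean. The strongest is K4.

K4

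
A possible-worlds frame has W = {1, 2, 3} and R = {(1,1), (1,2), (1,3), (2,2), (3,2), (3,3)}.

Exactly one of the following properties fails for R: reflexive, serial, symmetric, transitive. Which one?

symmetric

Reflexive: yes — every world is R-related to itself.
Serial: yes — every world has a successor (e.g. 1 R 1).
Symmetric: no — 1 R 2 but not 2 R 1.
Transitive: yes — every two-step R-path is closed by a direct edge.
Only symmetric fails.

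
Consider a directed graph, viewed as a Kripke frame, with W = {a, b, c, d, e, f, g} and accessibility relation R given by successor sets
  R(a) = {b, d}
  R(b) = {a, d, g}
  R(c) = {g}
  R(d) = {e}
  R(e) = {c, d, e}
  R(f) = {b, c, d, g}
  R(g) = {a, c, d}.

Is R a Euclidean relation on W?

Euclidean: no — a R d and a R b, but not d R b.

No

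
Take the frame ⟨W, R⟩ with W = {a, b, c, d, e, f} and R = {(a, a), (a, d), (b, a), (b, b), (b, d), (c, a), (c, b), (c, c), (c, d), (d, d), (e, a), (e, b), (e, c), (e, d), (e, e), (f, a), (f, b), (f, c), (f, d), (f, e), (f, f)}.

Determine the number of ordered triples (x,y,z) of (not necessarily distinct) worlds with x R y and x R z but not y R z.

35

Enumerating: (a,d,a), (b,a,b), (b,d,a), (b,d,b), (c,a,b), (c,a,c), (c,b,c), (c,d,a), (c,d,b), (c,d,c), (e,a,b), (e,a,c), … and 23 more.
Total: 35.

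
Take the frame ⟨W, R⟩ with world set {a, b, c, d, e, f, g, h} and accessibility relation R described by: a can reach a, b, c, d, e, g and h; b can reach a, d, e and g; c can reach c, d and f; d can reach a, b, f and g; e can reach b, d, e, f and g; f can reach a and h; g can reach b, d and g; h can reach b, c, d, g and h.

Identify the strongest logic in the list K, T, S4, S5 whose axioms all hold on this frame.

K

Reflexive (axiom T): no — b is not related to itself.
Transitive (axiom 4): no — a R c and c R f, but not a R f.
Euclidean (axiom 5): no — a R b and a R c, but not b R c.
So F validates K; T would additionally require R to be reflexive. The strongest is K.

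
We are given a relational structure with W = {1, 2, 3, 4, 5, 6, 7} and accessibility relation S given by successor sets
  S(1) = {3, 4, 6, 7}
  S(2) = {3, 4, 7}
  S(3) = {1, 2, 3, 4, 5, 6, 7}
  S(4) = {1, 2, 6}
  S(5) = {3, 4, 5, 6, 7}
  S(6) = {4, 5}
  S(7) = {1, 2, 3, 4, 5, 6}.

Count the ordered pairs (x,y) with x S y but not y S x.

Enumerating: (1,6), (3,4), (3,6), (5,4), (7,4), (7,6).

6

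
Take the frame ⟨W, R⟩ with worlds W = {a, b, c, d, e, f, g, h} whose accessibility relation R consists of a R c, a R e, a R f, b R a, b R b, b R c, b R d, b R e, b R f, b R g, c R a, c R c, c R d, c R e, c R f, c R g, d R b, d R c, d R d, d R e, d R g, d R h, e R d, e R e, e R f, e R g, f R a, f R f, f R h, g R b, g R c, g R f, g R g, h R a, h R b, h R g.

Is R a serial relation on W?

Yes

Serial: yes — every world has a successor (e.g. a R c).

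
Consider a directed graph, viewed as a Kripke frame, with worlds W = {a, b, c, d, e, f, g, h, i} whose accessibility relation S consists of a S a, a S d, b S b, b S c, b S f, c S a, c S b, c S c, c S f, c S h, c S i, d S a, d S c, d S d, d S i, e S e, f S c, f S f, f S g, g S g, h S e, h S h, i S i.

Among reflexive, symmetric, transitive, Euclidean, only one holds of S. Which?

reflexive

Reflexive: yes — every world is S-related to itself.
Symmetric: no — b S f but not f S b.
Transitive: no — a S d and d S c, but not a S c.
Euclidean: no — c S a and c S b, but not a S b.
Only reflexive holds.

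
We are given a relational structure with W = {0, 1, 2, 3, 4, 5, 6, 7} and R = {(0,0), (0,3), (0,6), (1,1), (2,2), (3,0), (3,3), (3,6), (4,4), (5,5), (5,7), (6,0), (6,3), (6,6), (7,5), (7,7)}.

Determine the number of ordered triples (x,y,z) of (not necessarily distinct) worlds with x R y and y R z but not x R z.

R is transitive; there are no such tuples.

0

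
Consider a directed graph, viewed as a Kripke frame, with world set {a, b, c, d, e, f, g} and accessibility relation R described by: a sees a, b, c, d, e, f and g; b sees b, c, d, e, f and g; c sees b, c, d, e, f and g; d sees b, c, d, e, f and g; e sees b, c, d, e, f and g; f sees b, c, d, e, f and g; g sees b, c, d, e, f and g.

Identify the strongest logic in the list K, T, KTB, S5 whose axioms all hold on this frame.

Reflexive (axiom T): yes — every world is R-related to itself.
Symmetric (axiom B): no — a R b but not b R a.
Euclidean (axiom 5): no — a R b and a R a, but not b R a.
So F validates K, T; KTB would additionally require R to be symmetric. The strongest is T.

T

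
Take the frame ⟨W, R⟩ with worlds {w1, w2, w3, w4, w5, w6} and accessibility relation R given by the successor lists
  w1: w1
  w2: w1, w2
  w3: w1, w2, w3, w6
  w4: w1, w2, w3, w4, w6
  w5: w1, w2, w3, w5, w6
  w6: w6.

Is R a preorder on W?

Yes

Reflexive: yes — every world is R-related to itself.
Transitive: yes — every two-step R-path is closed by a direct edge.
So R is a preorder.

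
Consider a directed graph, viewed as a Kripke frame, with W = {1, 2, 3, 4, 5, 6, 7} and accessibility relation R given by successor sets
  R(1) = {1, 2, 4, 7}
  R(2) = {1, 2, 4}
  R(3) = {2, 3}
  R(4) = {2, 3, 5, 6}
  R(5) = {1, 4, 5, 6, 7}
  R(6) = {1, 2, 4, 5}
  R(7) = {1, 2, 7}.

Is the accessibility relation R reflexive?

No

Reflexive: no — 4 is not related to itself.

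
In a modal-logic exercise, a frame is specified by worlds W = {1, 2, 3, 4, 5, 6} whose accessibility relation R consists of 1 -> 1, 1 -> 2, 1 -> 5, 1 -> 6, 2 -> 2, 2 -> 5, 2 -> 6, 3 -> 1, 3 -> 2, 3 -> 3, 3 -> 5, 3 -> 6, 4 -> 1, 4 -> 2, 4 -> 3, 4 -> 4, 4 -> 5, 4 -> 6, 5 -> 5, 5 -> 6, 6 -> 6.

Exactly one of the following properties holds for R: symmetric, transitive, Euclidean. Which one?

transitive

Symmetric: no — 1 R 2 but not 2 R 1.
Transitive: yes — every two-step R-path is closed by a direct edge.
Euclidean: no — 1 R 5 and 1 R 2, but not 5 R 2.
Only transitive holds.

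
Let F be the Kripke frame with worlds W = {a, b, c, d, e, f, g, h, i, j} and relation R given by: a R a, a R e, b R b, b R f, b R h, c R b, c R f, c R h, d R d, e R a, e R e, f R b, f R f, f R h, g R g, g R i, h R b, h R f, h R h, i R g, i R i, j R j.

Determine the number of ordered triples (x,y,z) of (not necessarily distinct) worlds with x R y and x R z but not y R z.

R is Euclidean; there are no such tuples.

0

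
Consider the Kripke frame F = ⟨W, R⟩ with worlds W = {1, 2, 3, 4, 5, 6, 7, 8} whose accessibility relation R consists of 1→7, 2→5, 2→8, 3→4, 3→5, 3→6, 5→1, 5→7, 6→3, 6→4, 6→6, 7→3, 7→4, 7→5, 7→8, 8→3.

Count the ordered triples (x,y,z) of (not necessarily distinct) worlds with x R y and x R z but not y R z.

Enumerating: (1,7,7), (2,5,5), (2,5,8), (2,8,5), (2,8,8), (3,4,4), (3,4,5), (3,4,6), (3,5,4), (3,5,5), (3,5,6), (3,6,5), … and 21 more.
Total: 33.

33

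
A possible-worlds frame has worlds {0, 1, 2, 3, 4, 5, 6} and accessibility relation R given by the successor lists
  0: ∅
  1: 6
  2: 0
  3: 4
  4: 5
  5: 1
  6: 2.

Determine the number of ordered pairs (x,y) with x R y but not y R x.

6

Enumerating: (1,6), (2,0), (3,4), (4,5), (5,1), (6,2).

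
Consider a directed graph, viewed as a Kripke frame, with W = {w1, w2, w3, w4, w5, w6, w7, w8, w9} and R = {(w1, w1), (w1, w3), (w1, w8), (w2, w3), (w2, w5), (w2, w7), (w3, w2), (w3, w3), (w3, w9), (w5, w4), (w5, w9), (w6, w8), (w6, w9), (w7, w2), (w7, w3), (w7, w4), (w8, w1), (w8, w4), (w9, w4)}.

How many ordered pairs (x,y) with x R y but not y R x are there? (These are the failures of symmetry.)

Enumerating: (w1,w3), (w2,w5), (w3,w9), (w5,w4), (w5,w9), (w6,w8), (w6,w9), (w7,w3), (w7,w4), (w8,w4), (w9,w4).

11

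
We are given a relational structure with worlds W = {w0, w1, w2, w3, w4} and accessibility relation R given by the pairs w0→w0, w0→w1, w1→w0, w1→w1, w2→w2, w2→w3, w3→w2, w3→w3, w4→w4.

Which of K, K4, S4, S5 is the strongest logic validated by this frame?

Transitive (axiom 4): yes — every two-step R-path is closed by a direct edge.
Reflexive (axiom T): yes — every world is R-related to itself.
Euclidean (axiom 5): yes — any two successors of a common world are R-related.
So F validates K, K4, S4, S5. The strongest is S5.

S5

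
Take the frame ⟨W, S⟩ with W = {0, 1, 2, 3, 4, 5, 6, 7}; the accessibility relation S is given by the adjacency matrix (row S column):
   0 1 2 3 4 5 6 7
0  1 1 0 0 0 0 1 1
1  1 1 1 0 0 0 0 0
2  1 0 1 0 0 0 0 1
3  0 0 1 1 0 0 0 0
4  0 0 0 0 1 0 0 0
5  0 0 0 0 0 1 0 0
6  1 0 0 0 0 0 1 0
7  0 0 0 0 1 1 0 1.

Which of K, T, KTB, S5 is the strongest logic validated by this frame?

Reflexive (axiom T): yes — every world is S-related to itself.
Symmetric (axiom B): no — 0 S 7 but not 7 S 0.
Euclidean (axiom 5): no — 0 S 1 and 0 S 6, but not 1 S 6.
So F validates K, T; KTB would additionally require S to be symmetric. The strongest is T.

T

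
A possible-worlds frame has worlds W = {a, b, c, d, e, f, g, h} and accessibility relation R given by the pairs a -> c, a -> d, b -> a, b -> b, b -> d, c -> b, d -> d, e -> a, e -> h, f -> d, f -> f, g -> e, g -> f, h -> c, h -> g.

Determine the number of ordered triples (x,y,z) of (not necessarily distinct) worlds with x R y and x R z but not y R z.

19

Enumerating: (a,c,c), (a,c,d), (a,d,c), (b,a,a), (b,a,b), (b,d,a), (b,d,b), (e,a,a), (e,a,h), (e,h,a), (e,h,h), (f,d,f), … and 7 more.
Total: 19.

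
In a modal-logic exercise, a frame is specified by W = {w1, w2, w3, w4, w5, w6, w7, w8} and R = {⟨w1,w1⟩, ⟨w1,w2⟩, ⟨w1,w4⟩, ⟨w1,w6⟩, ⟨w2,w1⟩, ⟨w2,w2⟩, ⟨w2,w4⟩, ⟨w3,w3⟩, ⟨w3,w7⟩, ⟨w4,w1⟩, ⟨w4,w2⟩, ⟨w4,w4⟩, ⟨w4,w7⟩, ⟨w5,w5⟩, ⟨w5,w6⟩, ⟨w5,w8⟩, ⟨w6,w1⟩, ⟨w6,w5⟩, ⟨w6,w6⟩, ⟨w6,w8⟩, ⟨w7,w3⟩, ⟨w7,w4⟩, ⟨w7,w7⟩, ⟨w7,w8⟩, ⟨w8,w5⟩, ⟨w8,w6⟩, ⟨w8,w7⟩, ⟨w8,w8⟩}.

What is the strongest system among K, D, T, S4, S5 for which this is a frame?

T

Serial (axiom D): yes — every world has a successor (e.g. w1 R w1).
Reflexive (axiom T): yes — every world is R-related to itself.
Transitive (axiom 4): no — w1 R w4 and w4 R w7, but not w1 R w7.
Euclidean (axiom 5): no — w1 R w2 and w1 R w6, but not w2 R w6.
So F validates K, D, T; S4 would additionally require R to be transitive. The strongest is T.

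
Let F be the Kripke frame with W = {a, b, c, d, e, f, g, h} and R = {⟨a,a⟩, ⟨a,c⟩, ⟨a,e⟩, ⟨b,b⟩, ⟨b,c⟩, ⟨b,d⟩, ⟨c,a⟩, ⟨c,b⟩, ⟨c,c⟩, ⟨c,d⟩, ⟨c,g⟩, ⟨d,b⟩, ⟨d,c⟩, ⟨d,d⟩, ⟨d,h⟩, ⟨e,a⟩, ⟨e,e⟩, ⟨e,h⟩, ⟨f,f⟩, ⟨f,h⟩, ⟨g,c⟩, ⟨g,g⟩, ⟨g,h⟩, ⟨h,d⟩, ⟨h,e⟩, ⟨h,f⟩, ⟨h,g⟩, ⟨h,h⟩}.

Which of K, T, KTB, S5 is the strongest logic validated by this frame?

KTB

Reflexive (axiom T): yes — every world is R-related to itself.
Symmetric (axiom B): yes — every pair in R has its reverse in R.
Euclidean (axiom 5): no — a R c and a R e, but not c R e.
So F validates K, T, KTB; S5 would additionally require R to be Euclidean. The strongest is KTB.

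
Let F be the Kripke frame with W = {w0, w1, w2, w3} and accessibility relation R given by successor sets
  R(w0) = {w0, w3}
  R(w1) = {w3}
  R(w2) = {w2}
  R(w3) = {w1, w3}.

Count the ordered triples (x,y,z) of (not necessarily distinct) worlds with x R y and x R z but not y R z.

2

Enumerating: (w0,w3,w0), (w3,w1,w1).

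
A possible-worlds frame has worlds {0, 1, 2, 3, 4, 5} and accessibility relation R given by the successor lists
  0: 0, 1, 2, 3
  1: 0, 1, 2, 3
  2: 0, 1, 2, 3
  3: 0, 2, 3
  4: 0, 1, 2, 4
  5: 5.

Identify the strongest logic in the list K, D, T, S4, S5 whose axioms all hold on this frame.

Serial (axiom D): yes — every world has a successor (e.g. 0 R 0).
Reflexive (axiom T): yes — every world is R-related to itself.
Transitive (axiom 4): no — 3 R 0 and 0 R 1, but not 3 R 1.
Euclidean (axiom 5): no — 0 R 3 and 0 R 1, but not 3 R 1.
So F validates K, D, T; S4 would additionally require R to be transitive. The strongest is T.

T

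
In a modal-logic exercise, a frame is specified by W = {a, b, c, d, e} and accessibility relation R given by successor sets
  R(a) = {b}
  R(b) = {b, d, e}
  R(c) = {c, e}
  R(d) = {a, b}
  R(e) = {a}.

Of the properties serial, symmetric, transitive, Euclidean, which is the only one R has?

serial

Serial: yes — every world has a successor (e.g. a R b).
Symmetric: no — a R b but not b R a.
Transitive: no — a R b and b R d, but not a R d.
Euclidean: no — b R d and b R e, but not d R e.
Only serial holds.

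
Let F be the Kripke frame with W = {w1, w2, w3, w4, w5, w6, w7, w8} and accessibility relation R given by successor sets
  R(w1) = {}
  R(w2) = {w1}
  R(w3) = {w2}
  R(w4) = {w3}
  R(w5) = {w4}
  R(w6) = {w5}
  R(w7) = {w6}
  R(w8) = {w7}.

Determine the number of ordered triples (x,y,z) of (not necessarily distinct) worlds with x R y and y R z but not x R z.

6

Enumerating: (w3,w2,w1), (w4,w3,w2), (w5,w4,w3), (w6,w5,w4), (w7,w6,w5), (w8,w7,w6).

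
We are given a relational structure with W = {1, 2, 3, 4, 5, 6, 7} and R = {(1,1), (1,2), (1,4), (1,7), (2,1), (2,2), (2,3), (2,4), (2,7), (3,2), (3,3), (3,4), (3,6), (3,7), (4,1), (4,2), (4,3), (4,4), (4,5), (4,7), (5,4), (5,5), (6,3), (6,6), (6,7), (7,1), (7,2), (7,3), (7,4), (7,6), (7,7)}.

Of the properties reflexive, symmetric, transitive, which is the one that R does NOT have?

Reflexive: yes — every world is R-related to itself.
Symmetric: yes — every pair in R has its reverse in R.
Transitive: no — 1 R 2 and 2 R 3, but not 1 R 3.
Only transitive fails.

transitive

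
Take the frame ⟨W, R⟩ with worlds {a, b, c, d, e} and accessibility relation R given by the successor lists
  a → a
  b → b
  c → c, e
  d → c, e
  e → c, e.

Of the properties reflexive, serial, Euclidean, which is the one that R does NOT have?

reflexive

Reflexive: no — d is not related to itself.
Serial: yes — every world has a successor (e.g. a R a).
Euclidean: yes — any two successors of a common world are R-related.
Only reflexive fails.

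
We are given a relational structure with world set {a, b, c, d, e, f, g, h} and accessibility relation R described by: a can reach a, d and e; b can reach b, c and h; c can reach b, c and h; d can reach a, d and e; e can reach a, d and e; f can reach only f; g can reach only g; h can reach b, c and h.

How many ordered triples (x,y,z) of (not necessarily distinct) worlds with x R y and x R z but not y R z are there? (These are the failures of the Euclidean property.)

R is Euclidean; there are no such tuples.

0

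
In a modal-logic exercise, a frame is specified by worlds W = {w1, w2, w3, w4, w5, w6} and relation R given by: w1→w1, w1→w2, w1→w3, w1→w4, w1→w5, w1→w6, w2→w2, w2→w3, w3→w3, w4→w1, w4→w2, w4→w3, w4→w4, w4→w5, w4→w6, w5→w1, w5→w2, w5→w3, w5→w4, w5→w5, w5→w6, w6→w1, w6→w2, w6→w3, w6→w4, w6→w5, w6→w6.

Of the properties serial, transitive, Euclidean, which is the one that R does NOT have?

Euclidean

Serial: yes — every world has a successor (e.g. w1 R w1).
Transitive: yes — every two-step R-path is closed by a direct edge.
Euclidean: no — w1 R w2 and w1 R w4, but not w2 R w4.
Only Euclidean fails.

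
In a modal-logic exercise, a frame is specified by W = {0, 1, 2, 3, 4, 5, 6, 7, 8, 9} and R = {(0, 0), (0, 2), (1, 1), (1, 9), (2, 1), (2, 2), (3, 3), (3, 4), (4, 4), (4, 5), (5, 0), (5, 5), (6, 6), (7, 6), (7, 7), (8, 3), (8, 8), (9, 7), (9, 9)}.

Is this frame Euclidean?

Euclidean: no — 0 R 2 and 0 R 0, but not 2 R 0.

No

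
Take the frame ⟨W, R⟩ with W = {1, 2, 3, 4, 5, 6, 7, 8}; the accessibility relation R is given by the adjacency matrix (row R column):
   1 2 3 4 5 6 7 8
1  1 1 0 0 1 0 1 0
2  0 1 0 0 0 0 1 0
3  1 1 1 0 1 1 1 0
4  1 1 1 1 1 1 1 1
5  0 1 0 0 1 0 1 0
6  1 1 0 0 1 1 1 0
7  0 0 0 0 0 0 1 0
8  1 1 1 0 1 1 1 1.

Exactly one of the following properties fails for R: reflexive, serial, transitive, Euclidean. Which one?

Reflexive: yes — every world is R-related to itself.
Serial: yes — every world has a successor (e.g. 1 R 1).
Transitive: yes — every two-step R-path is closed by a direct edge.
Euclidean: no — 1 R 2 and 1 R 5, but not 2 R 5.
Only Euclidean fails.

Euclidean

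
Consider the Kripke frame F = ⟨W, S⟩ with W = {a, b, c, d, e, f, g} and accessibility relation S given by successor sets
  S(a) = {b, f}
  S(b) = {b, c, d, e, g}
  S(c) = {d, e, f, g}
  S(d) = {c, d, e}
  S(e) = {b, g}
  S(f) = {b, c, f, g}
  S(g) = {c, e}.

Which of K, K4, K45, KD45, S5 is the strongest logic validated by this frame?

K

Transitive (axiom 4): no — a S b and b S c, but not a S c.
Euclidean (axiom 5): no — a S b and a S f, but not b S f.
Serial (axiom D): yes — every world has a successor (e.g. a S b).
Reflexive (axiom T): no — a is not related to itself.
So F validates K; K4 would additionally require S to be transitive. The strongest is K.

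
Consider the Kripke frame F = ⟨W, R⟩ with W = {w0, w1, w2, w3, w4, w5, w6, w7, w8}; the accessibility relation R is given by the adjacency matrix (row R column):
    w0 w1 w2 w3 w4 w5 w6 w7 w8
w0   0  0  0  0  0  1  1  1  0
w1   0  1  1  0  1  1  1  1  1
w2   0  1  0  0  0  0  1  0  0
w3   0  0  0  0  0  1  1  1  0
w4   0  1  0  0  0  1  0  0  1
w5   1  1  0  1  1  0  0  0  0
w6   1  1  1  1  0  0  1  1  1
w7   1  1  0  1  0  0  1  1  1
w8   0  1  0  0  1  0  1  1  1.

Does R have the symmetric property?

Symmetric: yes — every pair in R has its reverse in R.

Yes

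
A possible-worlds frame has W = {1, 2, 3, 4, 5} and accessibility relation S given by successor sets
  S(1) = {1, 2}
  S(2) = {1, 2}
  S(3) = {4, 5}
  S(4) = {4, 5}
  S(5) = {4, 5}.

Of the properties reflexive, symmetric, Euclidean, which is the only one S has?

Euclidean

Reflexive: no — 3 is not related to itself.
Symmetric: no — 3 S 4 but not 4 S 3.
Euclidean: yes — any two successors of a common world are S-related.
Only Euclidean holds.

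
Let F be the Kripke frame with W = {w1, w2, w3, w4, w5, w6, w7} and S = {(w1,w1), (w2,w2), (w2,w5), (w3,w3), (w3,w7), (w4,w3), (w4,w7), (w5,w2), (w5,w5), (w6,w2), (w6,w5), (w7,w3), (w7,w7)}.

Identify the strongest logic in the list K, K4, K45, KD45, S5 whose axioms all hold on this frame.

KD45

Transitive (axiom 4): yes — every two-step S-path is closed by a direct edge.
Euclidean (axiom 5): yes — any two successors of a common world are S-related.
Serial (axiom D): yes — every world has a successor (e.g. w1 S w1).
Reflexive (axiom T): no — w4 is not related to itself.
So F validates K, K4, K45, KD45; S5 would additionally require S to be reflexive. The strongest is KD45.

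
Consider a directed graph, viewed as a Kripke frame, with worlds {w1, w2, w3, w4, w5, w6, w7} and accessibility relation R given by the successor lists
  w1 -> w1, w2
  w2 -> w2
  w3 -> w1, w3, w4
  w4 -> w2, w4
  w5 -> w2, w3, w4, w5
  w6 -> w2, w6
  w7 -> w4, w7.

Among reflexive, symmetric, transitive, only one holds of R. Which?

Reflexive: yes — every world is R-related to itself.
Symmetric: no — w1 R w2 but not w2 R w1.
Transitive: no — w3 R w1 and w1 R w2, but not w3 R w2.
Only reflexive holds.

reflexive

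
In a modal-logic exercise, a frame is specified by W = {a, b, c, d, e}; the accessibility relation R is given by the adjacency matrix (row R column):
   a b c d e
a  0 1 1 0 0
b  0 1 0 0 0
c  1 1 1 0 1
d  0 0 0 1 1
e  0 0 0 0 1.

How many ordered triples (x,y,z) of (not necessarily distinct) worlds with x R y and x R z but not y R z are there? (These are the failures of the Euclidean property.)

Enumerating: (a,b,c), (c,a,a), (c,a,e), (c,b,a), (c,b,c), (c,b,e), (c,e,a), (c,e,b), (c,e,c), (d,e,d).

10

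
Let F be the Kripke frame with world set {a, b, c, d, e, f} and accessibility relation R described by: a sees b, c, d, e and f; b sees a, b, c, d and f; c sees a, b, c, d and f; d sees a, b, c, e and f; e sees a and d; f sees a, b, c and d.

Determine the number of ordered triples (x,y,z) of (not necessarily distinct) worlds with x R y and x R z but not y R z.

Enumerating: (a,b,e), (a,c,e), (a,d,d), (a,e,b), (a,e,c), (a,e,e), (a,e,f), (a,f,e), (a,f,f), (b,a,a), (b,d,d), (b,f,f), … and 16 more.
Total: 28.

28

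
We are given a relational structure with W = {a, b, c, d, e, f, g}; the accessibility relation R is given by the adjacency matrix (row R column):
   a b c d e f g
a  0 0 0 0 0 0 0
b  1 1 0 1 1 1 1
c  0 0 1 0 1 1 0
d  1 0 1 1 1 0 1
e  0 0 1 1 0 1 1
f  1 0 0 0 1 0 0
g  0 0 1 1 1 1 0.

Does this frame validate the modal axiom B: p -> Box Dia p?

No

Axiom B corresponds to the accessibility relation being symmetric.
Symmetric: no — b R a but not a R b.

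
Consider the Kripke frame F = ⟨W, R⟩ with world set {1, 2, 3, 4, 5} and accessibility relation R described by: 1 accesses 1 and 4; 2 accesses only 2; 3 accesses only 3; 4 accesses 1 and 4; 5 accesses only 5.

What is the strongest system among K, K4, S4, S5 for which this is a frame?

S5

Transitive (axiom 4): yes — every two-step R-path is closed by a direct edge.
Reflexive (axiom T): yes — every world is R-related to itself.
Euclidean (axiom 5): yes — any two successors of a common world are R-related.
So F validates K, K4, S4, S5. The strongest is S5.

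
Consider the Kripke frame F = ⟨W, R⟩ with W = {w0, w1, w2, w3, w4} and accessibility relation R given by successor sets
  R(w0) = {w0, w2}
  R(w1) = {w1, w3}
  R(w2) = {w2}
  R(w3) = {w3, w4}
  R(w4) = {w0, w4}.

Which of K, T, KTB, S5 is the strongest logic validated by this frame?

Reflexive (axiom T): yes — every world is R-related to itself.
Symmetric (axiom B): no — w0 R w2 but not w2 R w0.
Euclidean (axiom 5): no — w0 R w2 and w0 R w0, but not w2 R w0.
So F validates K, T; KTB would additionally require R to be symmetric. The strongest is T.

T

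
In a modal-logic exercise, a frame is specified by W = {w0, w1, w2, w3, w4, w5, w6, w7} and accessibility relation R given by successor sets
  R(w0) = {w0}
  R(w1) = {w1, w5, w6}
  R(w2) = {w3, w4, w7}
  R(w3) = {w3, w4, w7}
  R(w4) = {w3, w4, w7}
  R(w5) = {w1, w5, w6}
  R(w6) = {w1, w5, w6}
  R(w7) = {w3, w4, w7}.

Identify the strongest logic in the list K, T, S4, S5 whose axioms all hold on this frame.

K

Reflexive (axiom T): no — w2 is not related to itself.
Transitive (axiom 4): yes — every two-step R-path is closed by a direct edge.
Euclidean (axiom 5): yes — any two successors of a common world are R-related.
So F validates K; T would additionally require R to be reflexive. The strongest is K.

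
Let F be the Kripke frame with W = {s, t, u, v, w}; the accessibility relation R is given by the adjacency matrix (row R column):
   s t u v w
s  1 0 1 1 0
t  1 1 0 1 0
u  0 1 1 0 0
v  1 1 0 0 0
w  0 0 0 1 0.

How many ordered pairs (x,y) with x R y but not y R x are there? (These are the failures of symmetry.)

Enumerating: (s,u), (t,s), (u,t), (w,v).

4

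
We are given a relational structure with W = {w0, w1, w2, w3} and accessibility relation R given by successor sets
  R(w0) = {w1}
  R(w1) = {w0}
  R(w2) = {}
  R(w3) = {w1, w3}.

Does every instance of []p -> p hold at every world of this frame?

The schema T characterises exactly the reflexive frames.
Reflexive: no — w0 is not related to itself.

No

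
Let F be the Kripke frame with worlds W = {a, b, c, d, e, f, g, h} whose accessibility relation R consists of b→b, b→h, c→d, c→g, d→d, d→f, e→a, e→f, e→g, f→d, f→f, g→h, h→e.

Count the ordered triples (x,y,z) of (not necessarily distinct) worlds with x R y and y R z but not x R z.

9

Enumerating: (b,h,e), (c,d,f), (c,g,h), (e,f,d), (e,g,h), (g,h,e), (h,e,a), (h,e,f), (h,e,g).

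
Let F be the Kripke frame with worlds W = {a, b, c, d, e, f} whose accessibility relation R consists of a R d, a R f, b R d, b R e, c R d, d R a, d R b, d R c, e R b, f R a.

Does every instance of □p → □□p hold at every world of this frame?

No

The schema 4 characterises exactly the transitive frames.
Transitive: no — a R d and d R b, but not a R b.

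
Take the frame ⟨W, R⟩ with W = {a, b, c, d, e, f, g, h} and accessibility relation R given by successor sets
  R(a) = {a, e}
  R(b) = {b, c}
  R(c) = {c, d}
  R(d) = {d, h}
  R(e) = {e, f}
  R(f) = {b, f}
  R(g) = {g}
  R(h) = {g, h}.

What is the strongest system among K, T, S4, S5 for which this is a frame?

T

Reflexive (axiom T): yes — every world is R-related to itself.
Transitive (axiom 4): no — a R e and e R f, but not a R f.
Euclidean (axiom 5): no — a R e and a R a, but not e R a.
So F validates K, T; S4 would additionally require R to be transitive. The strongest is T.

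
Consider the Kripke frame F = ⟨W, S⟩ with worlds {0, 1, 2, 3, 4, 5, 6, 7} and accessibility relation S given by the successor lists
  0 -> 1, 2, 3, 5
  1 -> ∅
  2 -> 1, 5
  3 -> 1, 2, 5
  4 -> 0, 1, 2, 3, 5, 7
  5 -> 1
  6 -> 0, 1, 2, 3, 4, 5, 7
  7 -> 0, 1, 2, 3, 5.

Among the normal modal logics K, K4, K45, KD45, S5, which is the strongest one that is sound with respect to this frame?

Transitive (axiom 4): yes — every two-step S-path is closed by a direct edge.
Euclidean (axiom 5): no — 0 S 1 and 0 S 2, but not 1 S 2.
Serial (axiom D): no — 1 has no S-successor.
Reflexive (axiom T): no — 0 is not related to itself.
So F validates K, K4; K45 would additionally require S to be Euclidean. The strongest is K4.

K4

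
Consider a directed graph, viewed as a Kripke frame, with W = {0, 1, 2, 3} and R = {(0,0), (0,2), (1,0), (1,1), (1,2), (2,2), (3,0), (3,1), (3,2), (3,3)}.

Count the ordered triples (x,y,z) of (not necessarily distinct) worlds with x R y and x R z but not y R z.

Enumerating: (0,2,0), (1,0,1), (1,2,0), (1,2,1), (3,0,1), (3,0,3), (3,1,3), (3,2,0), (3,2,1), (3,2,3).

10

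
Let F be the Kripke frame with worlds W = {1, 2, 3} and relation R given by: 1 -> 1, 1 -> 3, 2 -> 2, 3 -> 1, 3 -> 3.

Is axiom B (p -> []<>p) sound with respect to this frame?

Yes

By correspondence theory, B is valid on a frame iff R is symmetric.
Symmetric: yes — every pair in R has its reverse in R.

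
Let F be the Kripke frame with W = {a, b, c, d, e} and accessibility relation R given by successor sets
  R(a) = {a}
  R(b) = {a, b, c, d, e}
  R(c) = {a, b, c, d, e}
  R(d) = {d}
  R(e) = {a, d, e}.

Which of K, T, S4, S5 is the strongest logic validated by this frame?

S4

Reflexive (axiom T): yes — every world is R-related to itself.
Transitive (axiom 4): yes — every two-step R-path is closed by a direct edge.
Euclidean (axiom 5): no — b R a and b R c, but not a R c.
So F validates K, T, S4; S5 would additionally require R to be Euclidean. The strongest is S4.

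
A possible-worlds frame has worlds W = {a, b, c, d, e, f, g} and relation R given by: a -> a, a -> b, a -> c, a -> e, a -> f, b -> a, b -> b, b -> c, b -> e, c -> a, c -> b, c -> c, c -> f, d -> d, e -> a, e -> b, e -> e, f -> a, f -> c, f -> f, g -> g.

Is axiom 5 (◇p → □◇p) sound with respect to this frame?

The schema 5 characterises exactly the Euclidean frames.
Euclidean: no — a R b and a R f, but not b R f.

No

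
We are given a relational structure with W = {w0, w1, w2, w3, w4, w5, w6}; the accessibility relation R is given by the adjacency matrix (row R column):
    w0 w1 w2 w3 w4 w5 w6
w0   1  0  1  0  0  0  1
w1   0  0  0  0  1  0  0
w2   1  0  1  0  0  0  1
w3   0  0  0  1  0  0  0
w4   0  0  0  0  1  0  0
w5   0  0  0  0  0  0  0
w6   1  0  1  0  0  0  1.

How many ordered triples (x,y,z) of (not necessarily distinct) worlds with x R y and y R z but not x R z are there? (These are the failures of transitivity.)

R is transitive; there are no such tuples.

0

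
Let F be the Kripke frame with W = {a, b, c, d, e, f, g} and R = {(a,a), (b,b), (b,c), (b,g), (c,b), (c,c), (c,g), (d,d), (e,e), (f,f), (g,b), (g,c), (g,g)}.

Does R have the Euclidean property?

Euclidean: yes — any two successors of a common world are R-related.

Yes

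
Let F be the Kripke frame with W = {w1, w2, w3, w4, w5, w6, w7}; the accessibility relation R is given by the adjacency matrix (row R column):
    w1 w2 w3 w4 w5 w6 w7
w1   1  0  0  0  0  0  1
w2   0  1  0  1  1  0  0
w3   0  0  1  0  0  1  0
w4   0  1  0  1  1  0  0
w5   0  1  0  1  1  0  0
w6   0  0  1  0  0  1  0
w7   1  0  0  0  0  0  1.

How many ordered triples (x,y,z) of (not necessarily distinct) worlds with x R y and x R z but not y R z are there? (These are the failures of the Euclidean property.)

R is Euclidean; there are no such tuples.

0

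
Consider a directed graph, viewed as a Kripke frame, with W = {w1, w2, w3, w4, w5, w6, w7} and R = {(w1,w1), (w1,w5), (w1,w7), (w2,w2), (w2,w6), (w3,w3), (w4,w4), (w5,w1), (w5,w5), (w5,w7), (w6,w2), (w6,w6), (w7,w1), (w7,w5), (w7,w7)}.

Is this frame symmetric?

Symmetric: yes — every pair in R has its reverse in R.

Yes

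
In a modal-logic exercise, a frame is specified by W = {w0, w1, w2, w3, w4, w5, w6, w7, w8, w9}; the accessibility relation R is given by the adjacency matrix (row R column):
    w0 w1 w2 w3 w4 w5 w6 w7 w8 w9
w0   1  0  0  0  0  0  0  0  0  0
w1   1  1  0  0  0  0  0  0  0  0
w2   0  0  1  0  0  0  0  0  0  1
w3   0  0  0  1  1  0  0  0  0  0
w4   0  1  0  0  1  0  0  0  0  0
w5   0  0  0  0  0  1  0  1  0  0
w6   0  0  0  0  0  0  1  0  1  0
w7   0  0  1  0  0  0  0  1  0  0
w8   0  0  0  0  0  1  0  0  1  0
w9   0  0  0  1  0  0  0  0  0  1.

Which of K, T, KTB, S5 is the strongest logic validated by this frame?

T

Reflexive (axiom T): yes — every world is R-related to itself.
Symmetric (axiom B): no — w1 R w0 but not w0 R w1.
Euclidean (axiom 5): no — w1 R w0 and w1 R w1, but not w0 R w1.
So F validates K, T; KTB would additionally require R to be symmetric. The strongest is T.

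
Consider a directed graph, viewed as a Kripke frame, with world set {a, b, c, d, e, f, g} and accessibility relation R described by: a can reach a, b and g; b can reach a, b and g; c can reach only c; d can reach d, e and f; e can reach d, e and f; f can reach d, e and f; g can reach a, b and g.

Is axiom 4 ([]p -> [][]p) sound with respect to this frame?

Yes

The schema 4 characterises exactly the transitive frames.
Transitive: yes — every two-step R-path is closed by a direct edge.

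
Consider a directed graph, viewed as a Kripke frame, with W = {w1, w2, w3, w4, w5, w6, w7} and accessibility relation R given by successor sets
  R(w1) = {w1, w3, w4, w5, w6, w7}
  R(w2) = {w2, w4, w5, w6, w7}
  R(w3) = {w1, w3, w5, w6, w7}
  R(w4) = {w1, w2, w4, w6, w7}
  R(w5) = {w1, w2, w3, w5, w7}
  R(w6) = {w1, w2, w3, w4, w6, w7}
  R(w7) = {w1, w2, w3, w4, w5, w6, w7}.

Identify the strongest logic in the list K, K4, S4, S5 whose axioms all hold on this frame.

K

Transitive (axiom 4): no — w1 R w4 and w4 R w2, but not w1 R w2.
Reflexive (axiom T): yes — every world is R-related to itself.
Euclidean (axiom 5): no — w1 R w3 and w1 R w4, but not w3 R w4.
So F validates K; K4 would additionally require R to be transitive. The strongest is K.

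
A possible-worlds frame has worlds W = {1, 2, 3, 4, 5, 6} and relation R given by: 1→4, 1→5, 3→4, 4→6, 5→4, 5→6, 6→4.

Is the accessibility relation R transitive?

Transitive: no — 1 R 4 and 4 R 6, but not 1 R 6.

No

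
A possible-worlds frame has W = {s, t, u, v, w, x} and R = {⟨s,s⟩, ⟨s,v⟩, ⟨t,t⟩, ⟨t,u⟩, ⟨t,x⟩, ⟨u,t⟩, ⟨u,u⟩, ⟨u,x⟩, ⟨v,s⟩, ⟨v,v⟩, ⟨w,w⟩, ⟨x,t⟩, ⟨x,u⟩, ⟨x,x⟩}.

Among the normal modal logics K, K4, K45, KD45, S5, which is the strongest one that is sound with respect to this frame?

S5

Transitive (axiom 4): yes — every two-step R-path is closed by a direct edge.
Euclidean (axiom 5): yes — any two successors of a common world are R-related.
Serial (axiom D): yes — every world has a successor (e.g. s R s).
Reflexive (axiom T): yes — every world is R-related to itself.
So F validates K, K4, K45, KD45, S5. The strongest is S5.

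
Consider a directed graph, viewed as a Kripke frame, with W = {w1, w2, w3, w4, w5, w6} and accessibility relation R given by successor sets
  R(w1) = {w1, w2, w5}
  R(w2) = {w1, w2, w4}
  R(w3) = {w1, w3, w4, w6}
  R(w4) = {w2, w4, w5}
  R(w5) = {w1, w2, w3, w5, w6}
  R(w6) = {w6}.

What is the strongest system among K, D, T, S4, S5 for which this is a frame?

Serial (axiom D): yes — every world has a successor (e.g. w1 R w1).
Reflexive (axiom T): yes — every world is R-related to itself.
Transitive (axiom 4): no — w1 R w2 and w2 R w4, but not w1 R w4.
Euclidean (axiom 5): no — w1 R w2 and w1 R w5, but not w2 R w5.
So F validates K, D, T; S4 would additionally require R to be transitive. The strongest is T.

T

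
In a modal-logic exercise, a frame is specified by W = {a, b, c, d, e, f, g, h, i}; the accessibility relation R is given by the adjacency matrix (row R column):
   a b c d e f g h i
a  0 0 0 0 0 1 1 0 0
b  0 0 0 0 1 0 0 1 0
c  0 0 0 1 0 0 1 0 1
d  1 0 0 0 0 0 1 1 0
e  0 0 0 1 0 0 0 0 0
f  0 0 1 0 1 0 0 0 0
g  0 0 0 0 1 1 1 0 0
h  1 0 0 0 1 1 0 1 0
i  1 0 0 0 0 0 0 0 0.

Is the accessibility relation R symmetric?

No

Symmetric: no — a R f but not f R a.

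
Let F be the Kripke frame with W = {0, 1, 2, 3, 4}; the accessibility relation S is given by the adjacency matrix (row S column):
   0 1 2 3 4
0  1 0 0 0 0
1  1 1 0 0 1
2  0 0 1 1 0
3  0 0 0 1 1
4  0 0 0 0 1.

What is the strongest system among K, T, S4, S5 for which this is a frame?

Reflexive (axiom T): yes — every world is S-related to itself.
Transitive (axiom 4): no — 2 S 3 and 3 S 4, but not 2 S 4.
Euclidean (axiom 5): no — 1 S 0 and 1 S 4, but not 0 S 4.
So F validates K, T; S4 would additionally require S to be transitive. The strongest is T.

T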